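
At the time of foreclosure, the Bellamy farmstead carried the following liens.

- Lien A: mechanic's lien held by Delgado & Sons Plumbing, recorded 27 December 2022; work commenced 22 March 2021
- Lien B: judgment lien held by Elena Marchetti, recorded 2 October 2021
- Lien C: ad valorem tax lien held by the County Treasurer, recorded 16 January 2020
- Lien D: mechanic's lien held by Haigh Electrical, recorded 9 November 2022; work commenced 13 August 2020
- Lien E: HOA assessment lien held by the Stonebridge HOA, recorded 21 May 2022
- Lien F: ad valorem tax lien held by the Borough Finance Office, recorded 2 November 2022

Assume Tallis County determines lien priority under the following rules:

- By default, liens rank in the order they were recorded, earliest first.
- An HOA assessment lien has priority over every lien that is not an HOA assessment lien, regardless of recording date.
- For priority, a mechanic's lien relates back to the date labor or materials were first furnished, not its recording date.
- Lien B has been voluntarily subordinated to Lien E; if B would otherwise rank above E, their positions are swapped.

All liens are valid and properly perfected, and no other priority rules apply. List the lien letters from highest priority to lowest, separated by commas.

E, C, D, A, B, F

Effective dates: A's effective date is 22 March 2021, when work began; D is treated as recorded 13 August 2020, the work-commencement date.
As an HOA assessment lien, E is senior to every other lien.
The other liens, earliest effective date first: C (16 January 2020), D (13 August 2020), A (22 March 2021), B (2 October 2021), F (2 November 2022).
B already ranks below E; the subordination has no effect.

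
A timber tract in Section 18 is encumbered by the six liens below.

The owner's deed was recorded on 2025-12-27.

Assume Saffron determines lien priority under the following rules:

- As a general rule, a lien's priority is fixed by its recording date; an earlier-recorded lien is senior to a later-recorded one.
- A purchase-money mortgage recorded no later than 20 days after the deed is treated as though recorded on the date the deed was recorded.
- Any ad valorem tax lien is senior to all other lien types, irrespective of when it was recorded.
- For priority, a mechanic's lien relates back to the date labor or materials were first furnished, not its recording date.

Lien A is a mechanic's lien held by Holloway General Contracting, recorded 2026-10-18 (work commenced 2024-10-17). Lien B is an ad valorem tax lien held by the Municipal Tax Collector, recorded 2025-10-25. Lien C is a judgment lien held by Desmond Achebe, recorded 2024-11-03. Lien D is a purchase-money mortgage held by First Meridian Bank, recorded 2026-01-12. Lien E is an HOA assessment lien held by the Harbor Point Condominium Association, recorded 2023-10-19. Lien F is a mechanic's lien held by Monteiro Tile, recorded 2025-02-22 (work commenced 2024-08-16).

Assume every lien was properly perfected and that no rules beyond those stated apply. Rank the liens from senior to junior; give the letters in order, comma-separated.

First, effective dates: A's effective date is 2024-10-17, when work began; D relates back to the deed date 2025-12-27; F's effective date is 2024-08-16, when work began.
B, as an ad valorem tax lien, has superpriority and ranks first.
The other liens, earliest effective date first: E (2023-10-19), F (2024-08-16), A (2024-10-17), C (2024-11-03), D (2025-12-27).

B, E, F, A, C, D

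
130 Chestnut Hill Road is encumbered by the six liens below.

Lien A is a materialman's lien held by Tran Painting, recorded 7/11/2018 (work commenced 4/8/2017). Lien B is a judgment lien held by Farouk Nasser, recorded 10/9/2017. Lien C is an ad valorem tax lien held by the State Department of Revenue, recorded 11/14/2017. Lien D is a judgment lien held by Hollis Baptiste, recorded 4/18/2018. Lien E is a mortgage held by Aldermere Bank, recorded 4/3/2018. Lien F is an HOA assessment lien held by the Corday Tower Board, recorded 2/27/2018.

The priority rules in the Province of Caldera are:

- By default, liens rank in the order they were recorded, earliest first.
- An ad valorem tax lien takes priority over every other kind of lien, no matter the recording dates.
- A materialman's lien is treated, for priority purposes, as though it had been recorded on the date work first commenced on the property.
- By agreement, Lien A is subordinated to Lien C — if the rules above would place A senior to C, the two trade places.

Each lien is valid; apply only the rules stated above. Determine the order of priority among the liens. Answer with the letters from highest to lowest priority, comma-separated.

Adjusting effective dates: A relates back to 4/8/2017 (work commenced).
C is an ad valorem tax lien and takes priority over every other lien.
Ordering the rest by effective date: A (4/8/2017), B (10/9/2017), F (2/27/2018), E (4/3/2018), D (4/18/2018).
A is already junior to C, so the subordination agreement changes nothing.

C, A, B, F, E, D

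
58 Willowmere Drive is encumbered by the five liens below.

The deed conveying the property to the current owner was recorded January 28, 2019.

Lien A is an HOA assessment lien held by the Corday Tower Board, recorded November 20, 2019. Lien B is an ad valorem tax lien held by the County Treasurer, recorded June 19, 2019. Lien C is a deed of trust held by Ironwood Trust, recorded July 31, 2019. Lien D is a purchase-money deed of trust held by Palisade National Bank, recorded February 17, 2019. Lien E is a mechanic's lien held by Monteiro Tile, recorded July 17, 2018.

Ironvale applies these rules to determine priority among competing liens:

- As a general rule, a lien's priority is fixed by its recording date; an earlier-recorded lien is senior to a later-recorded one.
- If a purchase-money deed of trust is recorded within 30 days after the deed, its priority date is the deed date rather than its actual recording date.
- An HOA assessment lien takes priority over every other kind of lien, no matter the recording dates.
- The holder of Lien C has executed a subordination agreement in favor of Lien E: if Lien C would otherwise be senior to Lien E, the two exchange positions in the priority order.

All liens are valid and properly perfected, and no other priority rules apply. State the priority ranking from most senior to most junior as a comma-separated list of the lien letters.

Adjusting effective dates: D relates back to the deed date January 28, 2019.
As an HOA assessment lien, A is senior to every other lien.
The other liens, earliest effective date first: E (July 17, 2018), D (January 28, 2019), B (June 19, 2019), C (July 31, 2019).
C is already junior to E, so the subordination agreement changes nothing.

A, E, D, B, C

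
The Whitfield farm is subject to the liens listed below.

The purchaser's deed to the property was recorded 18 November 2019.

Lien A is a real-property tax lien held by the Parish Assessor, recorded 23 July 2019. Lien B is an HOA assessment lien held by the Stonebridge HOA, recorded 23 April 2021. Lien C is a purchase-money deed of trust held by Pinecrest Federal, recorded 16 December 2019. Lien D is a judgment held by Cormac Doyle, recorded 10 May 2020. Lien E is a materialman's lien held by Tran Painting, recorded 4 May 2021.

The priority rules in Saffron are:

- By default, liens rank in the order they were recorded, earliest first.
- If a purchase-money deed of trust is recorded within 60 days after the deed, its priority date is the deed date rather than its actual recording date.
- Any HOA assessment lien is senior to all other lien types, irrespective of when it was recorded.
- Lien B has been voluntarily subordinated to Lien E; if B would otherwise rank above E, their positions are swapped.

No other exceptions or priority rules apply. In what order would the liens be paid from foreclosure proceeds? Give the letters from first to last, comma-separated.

Adjusting effective dates: C was recorded within the 60-day window, so its effective date is the deed date 18 November 2019.
B is an HOA assessment lien, so it outranks all other liens regardless of date.
Among the remaining liens, by effective date: A (23 July 2019), C (18 November 2019), D (10 May 2020), E (4 May 2021).
B is senior to E before the subordination, so the two trade places.

E, A, C, D, B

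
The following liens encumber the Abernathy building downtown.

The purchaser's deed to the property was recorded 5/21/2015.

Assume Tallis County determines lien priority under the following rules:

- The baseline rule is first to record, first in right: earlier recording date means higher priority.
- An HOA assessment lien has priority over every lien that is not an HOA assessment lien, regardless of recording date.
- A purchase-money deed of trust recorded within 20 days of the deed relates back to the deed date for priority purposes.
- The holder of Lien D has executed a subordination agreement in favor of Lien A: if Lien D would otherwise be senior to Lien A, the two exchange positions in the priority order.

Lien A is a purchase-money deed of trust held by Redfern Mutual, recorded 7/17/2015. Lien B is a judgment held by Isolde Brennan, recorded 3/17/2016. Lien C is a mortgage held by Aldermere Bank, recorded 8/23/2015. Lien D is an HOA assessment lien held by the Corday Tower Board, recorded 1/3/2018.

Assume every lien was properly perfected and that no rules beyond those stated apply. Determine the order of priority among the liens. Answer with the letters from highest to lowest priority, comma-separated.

Effective dates after the stated exceptions: A was recorded 57 days after the deed — beyond 20 days — so no relation-back applies.
D, as an HOA assessment lien, has superpriority and ranks first.
The other liens, earliest effective date first: A (7/17/2015), C (8/23/2015), B (3/17/2016).
D is senior to A before the subordination, so the two trade places.

A, D, C, B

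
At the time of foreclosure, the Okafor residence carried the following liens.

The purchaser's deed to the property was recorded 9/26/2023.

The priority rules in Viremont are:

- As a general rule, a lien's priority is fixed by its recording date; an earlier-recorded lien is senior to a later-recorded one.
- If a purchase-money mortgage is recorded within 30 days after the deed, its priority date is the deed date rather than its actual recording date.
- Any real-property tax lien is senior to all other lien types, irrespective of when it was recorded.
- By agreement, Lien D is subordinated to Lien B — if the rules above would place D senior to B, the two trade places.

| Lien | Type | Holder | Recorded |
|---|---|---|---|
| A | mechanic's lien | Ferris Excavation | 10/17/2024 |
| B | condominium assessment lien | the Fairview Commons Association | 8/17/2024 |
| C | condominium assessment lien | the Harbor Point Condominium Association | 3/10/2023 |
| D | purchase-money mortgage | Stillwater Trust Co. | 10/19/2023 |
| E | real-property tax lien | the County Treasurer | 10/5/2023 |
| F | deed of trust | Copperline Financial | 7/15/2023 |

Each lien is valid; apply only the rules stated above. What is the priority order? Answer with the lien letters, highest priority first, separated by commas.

E, C, F, B, D, A

Effective dates: D's effective date is the deed date, 9/26/2023.
E is a real-property tax lien, so it outranks all other liens regardless of date.
Remaining liens by effective date: C (3/10/2023), F (7/15/2023), D (9/26/2023), B (8/17/2024), A (10/17/2024).
The subordination applies — D was senior to B — so D and B swap.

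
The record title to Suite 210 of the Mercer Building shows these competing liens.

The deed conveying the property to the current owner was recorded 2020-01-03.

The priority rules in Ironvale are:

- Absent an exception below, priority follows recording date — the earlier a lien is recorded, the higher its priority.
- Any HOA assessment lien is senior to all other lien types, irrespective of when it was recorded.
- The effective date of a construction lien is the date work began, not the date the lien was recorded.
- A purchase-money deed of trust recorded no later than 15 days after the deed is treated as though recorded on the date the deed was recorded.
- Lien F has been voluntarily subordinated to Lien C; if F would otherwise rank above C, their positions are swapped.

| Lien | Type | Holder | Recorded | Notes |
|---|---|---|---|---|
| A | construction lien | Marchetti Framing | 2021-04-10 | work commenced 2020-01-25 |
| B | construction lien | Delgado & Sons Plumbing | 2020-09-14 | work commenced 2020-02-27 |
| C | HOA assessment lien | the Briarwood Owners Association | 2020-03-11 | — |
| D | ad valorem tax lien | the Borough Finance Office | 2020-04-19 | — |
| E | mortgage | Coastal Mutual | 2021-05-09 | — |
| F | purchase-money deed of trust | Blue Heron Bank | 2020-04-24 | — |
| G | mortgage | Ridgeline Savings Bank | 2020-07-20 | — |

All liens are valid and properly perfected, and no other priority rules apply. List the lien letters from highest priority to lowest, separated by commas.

Effective dates after the stated exceptions: A's effective date is 2020-01-25, when work began; B is treated as recorded 2020-02-27, the work-commencement date; F was recorded 112 days after the deed — beyond 15 days — so no relation-back applies.
C is an HOA assessment lien and takes priority over every other lien.
Ordering the rest by effective date: A (2020-01-25), B (2020-02-27), D (2020-04-19), F (2020-04-24), G (2020-07-20), E (2021-05-09).
F already ranks below C; the subordination has no effect.

C, A, B, D, F, G, E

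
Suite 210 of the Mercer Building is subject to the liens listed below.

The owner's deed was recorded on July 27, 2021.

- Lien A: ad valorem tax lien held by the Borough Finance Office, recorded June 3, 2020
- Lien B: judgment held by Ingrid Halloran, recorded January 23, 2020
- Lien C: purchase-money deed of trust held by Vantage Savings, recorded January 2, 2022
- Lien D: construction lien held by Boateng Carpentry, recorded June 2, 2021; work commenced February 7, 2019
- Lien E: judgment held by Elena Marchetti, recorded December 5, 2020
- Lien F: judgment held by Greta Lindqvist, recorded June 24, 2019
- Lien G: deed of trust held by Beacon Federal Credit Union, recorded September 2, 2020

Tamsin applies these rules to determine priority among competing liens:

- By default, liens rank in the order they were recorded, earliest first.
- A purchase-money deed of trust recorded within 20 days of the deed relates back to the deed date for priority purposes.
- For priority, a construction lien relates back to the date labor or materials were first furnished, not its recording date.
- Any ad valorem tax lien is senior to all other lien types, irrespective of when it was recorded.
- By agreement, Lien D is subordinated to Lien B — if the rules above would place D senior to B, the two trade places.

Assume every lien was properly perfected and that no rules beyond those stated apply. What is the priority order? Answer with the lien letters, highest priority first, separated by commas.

A, B, F, D, G, E, C

Effective dates: C missed the 20-day window (159 days after the deed), so its recording date stands; D relates back to February 7, 2019 (work commenced).
A is an ad valorem tax lien and takes priority over every other lien.
Ordering the rest by effective date: D (February 7, 2019), F (June 24, 2019), B (January 23, 2020), G (September 2, 2020), E (December 5, 2020), C (January 2, 2022).
D would otherwise be senior to B, so under the subordination agreement D and B exchange positions.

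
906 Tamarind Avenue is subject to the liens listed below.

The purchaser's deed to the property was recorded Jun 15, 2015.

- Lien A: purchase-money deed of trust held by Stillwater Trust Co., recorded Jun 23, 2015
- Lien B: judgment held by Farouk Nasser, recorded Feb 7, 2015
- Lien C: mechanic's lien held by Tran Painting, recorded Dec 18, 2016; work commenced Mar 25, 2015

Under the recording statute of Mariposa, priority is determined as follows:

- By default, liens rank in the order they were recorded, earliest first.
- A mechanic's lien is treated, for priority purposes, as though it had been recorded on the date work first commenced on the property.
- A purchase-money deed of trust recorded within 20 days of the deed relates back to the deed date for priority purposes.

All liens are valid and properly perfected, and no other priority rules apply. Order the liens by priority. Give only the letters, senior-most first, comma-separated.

B, C, A

Adjusting effective dates: A's effective date is the deed date, Jun 15, 2015; C is treated as recorded Mar 25, 2015, the work-commencement date.
Sorted by effective date: B (Feb 7, 2015), C (Mar 25, 2015), A (Jun 15, 2015).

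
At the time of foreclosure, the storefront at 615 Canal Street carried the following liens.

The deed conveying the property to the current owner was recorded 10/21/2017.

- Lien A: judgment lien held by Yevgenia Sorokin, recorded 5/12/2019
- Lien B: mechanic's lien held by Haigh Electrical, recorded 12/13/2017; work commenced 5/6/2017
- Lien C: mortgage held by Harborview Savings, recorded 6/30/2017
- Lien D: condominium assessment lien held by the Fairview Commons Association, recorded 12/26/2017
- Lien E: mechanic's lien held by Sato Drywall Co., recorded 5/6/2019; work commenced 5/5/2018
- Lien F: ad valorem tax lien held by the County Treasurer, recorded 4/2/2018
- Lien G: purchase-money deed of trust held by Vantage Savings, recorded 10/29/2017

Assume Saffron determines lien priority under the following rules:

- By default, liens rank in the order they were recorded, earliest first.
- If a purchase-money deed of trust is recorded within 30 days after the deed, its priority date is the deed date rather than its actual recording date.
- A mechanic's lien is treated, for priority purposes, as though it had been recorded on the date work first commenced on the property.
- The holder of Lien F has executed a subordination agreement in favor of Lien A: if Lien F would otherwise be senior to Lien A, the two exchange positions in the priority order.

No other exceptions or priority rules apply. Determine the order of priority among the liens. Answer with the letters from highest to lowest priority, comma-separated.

B, C, G, D, A, E, F

Effective dates after the stated exceptions: B's effective date is 5/6/2017, when work began; E relates back to 5/5/2018 (work commenced); G's effective date is the deed date, 10/21/2017.
Sorted by effective date: B (5/6/2017), C (6/30/2017), G (10/21/2017), D (12/26/2017), F (4/2/2018), E (5/5/2018), A (5/12/2019).
F is senior to A before the subordination, so the two trade places.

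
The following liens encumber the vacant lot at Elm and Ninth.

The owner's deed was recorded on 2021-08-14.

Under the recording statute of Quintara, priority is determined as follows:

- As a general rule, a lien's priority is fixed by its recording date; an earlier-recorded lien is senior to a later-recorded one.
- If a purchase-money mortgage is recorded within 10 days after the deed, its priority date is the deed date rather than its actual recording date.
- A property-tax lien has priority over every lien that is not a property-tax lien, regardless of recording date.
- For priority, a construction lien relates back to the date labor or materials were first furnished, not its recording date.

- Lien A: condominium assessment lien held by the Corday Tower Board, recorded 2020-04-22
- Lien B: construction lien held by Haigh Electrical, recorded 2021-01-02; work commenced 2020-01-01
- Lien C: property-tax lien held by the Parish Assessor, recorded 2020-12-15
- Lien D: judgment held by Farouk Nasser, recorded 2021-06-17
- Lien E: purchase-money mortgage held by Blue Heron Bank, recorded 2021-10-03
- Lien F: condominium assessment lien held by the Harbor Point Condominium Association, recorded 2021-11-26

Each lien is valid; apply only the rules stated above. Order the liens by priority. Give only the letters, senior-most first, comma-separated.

C, B, A, D, E, F

Adjusting effective dates: B relates back to 2020-01-01 (work commenced); E was recorded 50 days after the deed — beyond 10 days — so no relation-back applies.
C, as a property-tax lien, has superpriority and ranks first.
Remaining liens by effective date: B (2020-01-01), A (2020-04-22), D (2021-06-17), E (2021-10-03), F (2021-11-26).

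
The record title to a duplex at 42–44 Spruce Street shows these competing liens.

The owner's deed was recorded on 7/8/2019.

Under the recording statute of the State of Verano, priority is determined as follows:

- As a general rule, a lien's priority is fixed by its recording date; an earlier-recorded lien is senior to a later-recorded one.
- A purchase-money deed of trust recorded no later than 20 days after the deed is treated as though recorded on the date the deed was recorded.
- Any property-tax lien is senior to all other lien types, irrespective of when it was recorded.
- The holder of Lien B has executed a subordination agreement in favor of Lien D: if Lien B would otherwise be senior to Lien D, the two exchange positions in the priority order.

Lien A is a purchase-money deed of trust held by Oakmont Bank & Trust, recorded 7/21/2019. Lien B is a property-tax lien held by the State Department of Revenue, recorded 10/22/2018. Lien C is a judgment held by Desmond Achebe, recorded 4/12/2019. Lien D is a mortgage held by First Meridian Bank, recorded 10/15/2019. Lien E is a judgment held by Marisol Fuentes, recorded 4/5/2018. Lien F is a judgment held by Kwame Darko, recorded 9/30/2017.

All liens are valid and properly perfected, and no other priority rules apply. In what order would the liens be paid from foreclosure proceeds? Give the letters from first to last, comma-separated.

First, effective dates: A's effective date is the deed date, 7/8/2019.
As a property-tax lien, B is senior to every other lien.
Remaining liens by effective date: F (9/30/2017), E (4/5/2018), C (4/12/2019), A (7/8/2019), D (10/15/2019).
B would otherwise be senior to D, so under the subordination agreement B and D exchange positions.

D, F, E, C, A, B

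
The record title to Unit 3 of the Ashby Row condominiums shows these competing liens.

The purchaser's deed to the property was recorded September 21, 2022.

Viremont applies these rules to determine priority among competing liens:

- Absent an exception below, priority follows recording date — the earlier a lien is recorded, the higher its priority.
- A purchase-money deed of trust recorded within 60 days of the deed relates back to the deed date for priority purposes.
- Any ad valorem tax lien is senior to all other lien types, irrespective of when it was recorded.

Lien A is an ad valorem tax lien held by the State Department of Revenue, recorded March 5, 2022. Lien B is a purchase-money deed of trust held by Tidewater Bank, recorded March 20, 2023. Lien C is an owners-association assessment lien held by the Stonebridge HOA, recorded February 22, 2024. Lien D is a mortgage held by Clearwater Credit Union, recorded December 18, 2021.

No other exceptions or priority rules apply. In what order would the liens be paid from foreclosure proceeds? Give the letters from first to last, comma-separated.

A, D, B, C

Effective dates after the stated exceptions: B was recorded 180 days after the deed — beyond 60 days — so no relation-back applies.
As an ad valorem tax lien, A is senior to every other lien.
Ordering the rest by effective date: D (December 18, 2021), B (March 20, 2023), C (February 22, 2024).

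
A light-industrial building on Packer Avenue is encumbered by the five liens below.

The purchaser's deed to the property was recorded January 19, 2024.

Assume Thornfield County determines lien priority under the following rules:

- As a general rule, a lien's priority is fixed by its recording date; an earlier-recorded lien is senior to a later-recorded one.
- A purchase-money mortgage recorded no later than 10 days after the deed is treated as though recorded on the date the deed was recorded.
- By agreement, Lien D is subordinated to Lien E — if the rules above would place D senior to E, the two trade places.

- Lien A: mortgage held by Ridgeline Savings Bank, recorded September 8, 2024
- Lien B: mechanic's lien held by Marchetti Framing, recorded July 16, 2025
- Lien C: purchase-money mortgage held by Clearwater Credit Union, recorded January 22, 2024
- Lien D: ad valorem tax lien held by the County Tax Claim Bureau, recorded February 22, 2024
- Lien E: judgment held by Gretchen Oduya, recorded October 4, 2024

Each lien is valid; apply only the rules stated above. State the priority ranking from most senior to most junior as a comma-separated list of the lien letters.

First, effective dates: C's effective date is the deed date, January 19, 2024.
Ordering by effective date: C (January 19, 2024), D (February 22, 2024), A (September 8, 2024), E (October 4, 2024), B (July 16, 2025).
D is senior to E before the subordination, so the two trade places.

C, E, A, D, B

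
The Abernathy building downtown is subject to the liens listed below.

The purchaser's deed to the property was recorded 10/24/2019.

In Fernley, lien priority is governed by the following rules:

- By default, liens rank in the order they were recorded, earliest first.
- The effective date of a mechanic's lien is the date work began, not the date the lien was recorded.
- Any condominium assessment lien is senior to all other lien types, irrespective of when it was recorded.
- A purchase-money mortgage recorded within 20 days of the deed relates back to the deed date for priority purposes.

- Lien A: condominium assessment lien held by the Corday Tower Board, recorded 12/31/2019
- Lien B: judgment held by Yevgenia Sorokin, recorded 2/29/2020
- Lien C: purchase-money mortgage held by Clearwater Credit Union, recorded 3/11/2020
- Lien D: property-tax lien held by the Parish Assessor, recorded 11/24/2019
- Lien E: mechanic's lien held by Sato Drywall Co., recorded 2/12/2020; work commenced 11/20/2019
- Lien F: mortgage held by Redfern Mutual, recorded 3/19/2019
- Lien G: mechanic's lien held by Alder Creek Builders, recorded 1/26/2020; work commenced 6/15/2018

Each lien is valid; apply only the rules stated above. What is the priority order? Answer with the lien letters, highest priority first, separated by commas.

A, G, F, E, D, B, C

Effective dates after the stated exceptions: C was recorded 139 days after the deed — beyond 20 days — so no relation-back applies; E's effective date is 11/20/2019, when work began; G's effective date is 6/15/2018, when work began.
A is a condominium assessment lien and takes priority over every other lien.
The other liens, earliest effective date first: G (6/15/2018), F (3/19/2019), E (11/20/2019), D (11/24/2019), B (2/29/2020), C (3/11/2020).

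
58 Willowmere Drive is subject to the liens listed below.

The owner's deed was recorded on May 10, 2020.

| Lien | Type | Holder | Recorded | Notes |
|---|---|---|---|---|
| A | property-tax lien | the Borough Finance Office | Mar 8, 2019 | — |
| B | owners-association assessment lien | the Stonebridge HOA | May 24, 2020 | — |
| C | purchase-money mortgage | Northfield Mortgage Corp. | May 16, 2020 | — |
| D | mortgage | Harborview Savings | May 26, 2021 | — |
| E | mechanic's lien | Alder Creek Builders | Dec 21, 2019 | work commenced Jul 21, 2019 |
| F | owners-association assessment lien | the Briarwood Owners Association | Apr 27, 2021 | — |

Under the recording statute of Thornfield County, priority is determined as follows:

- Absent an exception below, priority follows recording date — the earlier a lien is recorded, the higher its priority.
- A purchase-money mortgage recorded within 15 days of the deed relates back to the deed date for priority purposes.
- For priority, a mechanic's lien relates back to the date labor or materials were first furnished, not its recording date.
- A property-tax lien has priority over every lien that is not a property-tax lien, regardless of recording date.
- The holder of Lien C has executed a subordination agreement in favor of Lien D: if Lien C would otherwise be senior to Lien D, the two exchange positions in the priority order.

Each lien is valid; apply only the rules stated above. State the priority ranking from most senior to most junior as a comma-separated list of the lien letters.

Adjusting effective dates: C relates back to the deed date May 10, 2020; E relates back to Jul 21, 2019 (work commenced).
A, as a property-tax lien, has superpriority and ranks first.
Remaining liens by effective date: E (Jul 21, 2019), C (May 10, 2020), B (May 24, 2020), F (Apr 27, 2021), D (May 26, 2021).
C would otherwise be senior to D, so under the subordination agreement C and D exchange positions.

A, E, D, B, F, C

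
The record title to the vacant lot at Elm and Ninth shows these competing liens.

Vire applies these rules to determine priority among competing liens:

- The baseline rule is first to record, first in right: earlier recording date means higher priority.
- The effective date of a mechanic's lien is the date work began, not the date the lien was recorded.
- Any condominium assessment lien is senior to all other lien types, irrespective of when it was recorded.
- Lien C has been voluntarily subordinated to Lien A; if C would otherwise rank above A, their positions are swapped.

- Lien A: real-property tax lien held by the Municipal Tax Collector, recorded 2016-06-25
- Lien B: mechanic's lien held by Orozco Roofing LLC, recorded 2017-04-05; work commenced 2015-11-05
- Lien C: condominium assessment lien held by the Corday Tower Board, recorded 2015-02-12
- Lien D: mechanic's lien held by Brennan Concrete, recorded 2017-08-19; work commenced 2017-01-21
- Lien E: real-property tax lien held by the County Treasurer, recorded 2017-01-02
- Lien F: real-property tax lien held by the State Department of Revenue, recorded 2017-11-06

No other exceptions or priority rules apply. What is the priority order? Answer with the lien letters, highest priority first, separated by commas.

Effective dates after the stated exceptions: B's effective date is 2015-11-05, when work began; D's effective date is 2017-01-21, when work began.
C is a condominium assessment lien, so it outranks all other liens regardless of date.
Among the remaining liens, by effective date: B (2015-11-05), A (2016-06-25), E (2017-01-02), D (2017-01-21), F (2017-11-06).
The subordination applies — C was senior to A — so C and A swap.

A, B, C, E, D, F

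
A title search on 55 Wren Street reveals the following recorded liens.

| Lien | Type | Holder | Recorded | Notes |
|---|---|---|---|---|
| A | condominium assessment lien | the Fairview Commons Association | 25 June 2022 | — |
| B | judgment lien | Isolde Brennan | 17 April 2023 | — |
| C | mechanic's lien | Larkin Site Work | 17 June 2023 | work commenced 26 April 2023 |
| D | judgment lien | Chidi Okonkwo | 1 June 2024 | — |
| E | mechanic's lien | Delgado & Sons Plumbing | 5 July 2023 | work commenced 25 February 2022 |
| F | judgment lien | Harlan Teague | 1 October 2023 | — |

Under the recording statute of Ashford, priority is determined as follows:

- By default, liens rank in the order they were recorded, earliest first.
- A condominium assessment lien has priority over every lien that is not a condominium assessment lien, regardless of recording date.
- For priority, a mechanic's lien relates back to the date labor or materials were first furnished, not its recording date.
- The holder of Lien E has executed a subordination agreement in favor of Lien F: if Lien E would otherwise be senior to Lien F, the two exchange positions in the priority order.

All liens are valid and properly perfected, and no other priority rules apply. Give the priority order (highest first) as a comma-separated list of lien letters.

A, F, B, C, E, D

Effective dates after the stated exceptions: C's effective date is 26 April 2023, when work began; E is treated as recorded 25 February 2022, the work-commencement date.
A, as a condominium assessment lien, has superpriority and ranks first.
The other liens, earliest effective date first: E (25 February 2022), B (17 April 2023), C (26 April 2023), F (1 October 2023), D (1 June 2024).
E is senior to F before the subordination, so the two trade places.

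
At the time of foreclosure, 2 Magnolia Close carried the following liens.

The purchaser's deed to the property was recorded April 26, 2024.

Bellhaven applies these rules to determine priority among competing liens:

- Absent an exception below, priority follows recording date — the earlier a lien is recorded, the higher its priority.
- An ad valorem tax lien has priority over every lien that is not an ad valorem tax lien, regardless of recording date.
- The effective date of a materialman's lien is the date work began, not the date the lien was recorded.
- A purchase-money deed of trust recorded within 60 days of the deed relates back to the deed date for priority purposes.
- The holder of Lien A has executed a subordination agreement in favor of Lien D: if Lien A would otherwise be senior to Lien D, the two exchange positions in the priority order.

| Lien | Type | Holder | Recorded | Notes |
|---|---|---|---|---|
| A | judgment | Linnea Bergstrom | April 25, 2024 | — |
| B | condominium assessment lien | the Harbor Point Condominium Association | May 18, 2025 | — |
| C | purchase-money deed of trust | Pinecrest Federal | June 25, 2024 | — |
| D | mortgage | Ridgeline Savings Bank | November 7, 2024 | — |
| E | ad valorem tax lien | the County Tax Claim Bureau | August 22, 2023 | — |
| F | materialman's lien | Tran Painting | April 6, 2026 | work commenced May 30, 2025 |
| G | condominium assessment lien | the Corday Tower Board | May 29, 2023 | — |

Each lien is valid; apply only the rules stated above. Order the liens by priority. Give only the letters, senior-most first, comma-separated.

Effective dates after the stated exceptions: C relates back to the deed date April 26, 2024; F relates back to May 30, 2025 (work commenced).
E is an ad valorem tax lien and takes priority over every other lien.
Ordering the rest by effective date: G (May 29, 2023), A (April 25, 2024), C (April 26, 2024), D (November 7, 2024), B (May 18, 2025), F (May 30, 2025).
The subordination applies — A was senior to D — so A and D swap.

E, G, D, C, A, B, F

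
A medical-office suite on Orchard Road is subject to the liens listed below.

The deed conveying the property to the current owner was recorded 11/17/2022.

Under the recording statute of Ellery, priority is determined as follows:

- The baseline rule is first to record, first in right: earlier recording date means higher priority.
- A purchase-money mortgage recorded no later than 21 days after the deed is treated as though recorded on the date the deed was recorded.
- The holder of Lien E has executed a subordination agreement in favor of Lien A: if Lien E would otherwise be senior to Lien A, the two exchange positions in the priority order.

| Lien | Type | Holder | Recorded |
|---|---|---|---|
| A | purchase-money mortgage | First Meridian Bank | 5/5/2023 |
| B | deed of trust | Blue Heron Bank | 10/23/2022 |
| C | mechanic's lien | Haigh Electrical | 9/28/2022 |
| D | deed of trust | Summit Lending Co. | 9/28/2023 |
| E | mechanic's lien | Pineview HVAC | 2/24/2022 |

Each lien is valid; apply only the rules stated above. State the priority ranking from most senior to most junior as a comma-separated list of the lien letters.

A, C, B, E, D

Effective dates after the stated exceptions: A was recorded 169 days after the deed — beyond 21 days — so no relation-back applies.
Ordering by effective date: E (2/24/2022), C (9/28/2022), B (10/23/2022), A (5/5/2023), D (9/28/2023).
Because E would otherwise rank above A, the subordination swaps them.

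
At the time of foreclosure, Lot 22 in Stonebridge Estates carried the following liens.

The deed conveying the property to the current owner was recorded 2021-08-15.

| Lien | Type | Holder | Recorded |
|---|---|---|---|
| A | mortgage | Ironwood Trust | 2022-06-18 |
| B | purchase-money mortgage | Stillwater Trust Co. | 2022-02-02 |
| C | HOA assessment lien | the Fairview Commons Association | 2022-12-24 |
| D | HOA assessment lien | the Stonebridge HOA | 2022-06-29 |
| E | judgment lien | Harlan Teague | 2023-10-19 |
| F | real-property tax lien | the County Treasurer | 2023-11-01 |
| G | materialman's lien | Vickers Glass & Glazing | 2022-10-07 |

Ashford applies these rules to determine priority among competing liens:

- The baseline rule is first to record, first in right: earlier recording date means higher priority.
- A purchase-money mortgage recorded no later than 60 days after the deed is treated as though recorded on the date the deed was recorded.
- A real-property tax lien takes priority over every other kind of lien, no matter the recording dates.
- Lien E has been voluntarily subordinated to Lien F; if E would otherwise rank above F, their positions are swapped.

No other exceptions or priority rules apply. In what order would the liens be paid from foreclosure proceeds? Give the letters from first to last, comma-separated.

F, B, A, D, G, C, E

Adjusting effective dates: B was recorded 171 days after the deed — beyond 60 days — so no relation-back applies.
F, as a real-property tax lien, has superpriority and ranks first.
Among the remaining liens, by effective date: B (2022-02-02), A (2022-06-18), D (2022-06-29), G (2022-10-07), C (2022-12-24), E (2023-10-19).
Since E is not senior to F, the subordination leaves the order unchanged.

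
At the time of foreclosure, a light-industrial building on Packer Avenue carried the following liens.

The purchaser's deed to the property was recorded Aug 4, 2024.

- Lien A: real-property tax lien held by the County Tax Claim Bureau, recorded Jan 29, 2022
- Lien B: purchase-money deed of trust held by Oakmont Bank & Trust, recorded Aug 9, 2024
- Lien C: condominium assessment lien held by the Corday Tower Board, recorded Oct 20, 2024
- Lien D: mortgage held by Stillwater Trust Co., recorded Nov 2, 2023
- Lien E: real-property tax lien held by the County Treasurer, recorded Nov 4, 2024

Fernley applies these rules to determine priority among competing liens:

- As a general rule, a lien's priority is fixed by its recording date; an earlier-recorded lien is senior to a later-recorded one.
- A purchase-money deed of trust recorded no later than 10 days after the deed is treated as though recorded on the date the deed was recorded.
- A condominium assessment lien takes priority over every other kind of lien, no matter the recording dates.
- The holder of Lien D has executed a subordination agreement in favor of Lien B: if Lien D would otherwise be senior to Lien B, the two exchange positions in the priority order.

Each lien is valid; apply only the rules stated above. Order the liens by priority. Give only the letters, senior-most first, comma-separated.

C, A, B, D, E

First, effective dates: B relates back to the deed date Aug 4, 2024.
As a condominium assessment lien, C is senior to every other lien.
The other liens, earliest effective date first: A (Jan 29, 2022), D (Nov 2, 2023), B (Aug 4, 2024), E (Nov 4, 2024).
The subordination applies — D was senior to B — so D and B swap.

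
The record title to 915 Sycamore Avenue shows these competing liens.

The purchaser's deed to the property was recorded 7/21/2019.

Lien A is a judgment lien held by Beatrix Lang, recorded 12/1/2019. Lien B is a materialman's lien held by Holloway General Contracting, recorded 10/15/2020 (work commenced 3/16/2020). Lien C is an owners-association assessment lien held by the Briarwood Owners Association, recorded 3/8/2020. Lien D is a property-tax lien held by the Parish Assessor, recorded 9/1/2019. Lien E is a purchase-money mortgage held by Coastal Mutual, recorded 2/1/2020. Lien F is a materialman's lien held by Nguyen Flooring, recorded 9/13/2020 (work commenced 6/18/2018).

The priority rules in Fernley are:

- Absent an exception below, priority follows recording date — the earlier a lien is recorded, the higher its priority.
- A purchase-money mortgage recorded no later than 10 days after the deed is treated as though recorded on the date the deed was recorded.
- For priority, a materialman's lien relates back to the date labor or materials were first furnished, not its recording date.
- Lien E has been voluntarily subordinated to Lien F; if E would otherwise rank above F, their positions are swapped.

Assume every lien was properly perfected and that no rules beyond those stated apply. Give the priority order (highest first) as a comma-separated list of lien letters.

Adjusting effective dates: B is treated as recorded 3/16/2020, the work-commencement date; E missed the 10-day window (195 days after the deed), so its recording date stands; F relates back to 6/18/2018 (work commenced).
Ordering by effective date: F (6/18/2018), D (9/1/2019), A (12/1/2019), E (2/1/2020), C (3/8/2020), B (3/16/2020).
E is already junior to F, so the subordination agreement changes nothing.

F, D, A, E, C, B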